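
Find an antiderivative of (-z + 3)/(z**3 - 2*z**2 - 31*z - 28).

Factor the denominator: (z - 7)*(z + 1)*(z + 4).
Partial-fraction decomposition: 7/(33*(z + 4)) - 1/(6*(z + 1)) - 1/(22*(z - 7)).
Integrate each term: A/(z−a) contributes A·log|z−a|.

-log(z - 7)/22 - log(z + 1)/6 + 7*log(z + 4)/33 + C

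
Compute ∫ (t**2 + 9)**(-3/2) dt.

t/(9*sqrt(t**2 + 9)) + C

Substitute t = 3·tan(θ), so dt = 3·sec(θ)^2 dθ and the radical becomes sqrt(t**2 + 9) = 3·sec(θ) by the Pythagorean identity.
Integrate the resulting trig expression in θ, then back-substitute tan(θ) = t/3, sec(θ) = sqrt(t**2 + 9)/3 (absorbing any constant into C).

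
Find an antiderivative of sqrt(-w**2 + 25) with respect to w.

Substitute w = 5·sin(θ), so dw = 5·cos(θ) dθ and the radical becomes sqrt(-w**2 + 25) = 5·cos(θ) by the Pythagorean identity.
Integrate the resulting trig expression in θ, then back-substitute θ = asin(w/5), sin(θ) = w/5, cos(θ) = sqrt(-w**2 + 25)/5 (absorbing any constant into C).

w*sqrt(-w**2 + 25)/2 + 25*asin(w/5)/2 + C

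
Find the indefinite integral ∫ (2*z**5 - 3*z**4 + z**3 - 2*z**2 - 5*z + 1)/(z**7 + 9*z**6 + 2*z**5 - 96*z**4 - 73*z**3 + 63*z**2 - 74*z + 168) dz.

17*log(z - 3)/500 + log(z - 1)/80 - 39*log(z + 2)/250 + 413*log(z + 4)/510 - 20611*log(z + 7)/30000 - 141*log(z**2 + 1)/21250 + 37*atan(z)/10625 + C

Factor the denominator: (z - 3)*(z - 1)*(z + 2)*(z + 4)*(z + 7)*(z**2 + 1).
Partial-fraction decomposition: -(141*z - 37)/(10625*(z**2 + 1)) - 20611/(30000*(z + 7)) + 413/(510*(z + 4)) - 39/(250*(z + 2)) + 1/(80*(z - 1)) + 17/(500*(z - 3)).
Integrate each term; A/(z−a) gives A·log|z−a|; the (Bz+D)/(z²+p²) term gives a log and an atan.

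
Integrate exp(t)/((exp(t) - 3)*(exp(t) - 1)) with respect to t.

log(exp(t) - 3)/2 - log(exp(t) - 1)/2 + C

Let u = e^t, du = e^t dt.
The integral becomes ∫ du/((u-3)(u-1)); decompose into partial fractions.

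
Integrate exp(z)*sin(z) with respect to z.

Let I denote the integral. Integrate by parts with u = sin(z), dv = exp(z) dz, so v = exp(z): I = exp(z)*sin(z) − ∫ exp(z)*cos(z) dz.
Apply parts again with u = cos(z), dv = exp(z) dz: ∫ exp(z)*cos(z) dz = exp(z)*cos(z) + I. Substituting back brings back I: I = exp(z)*sin(z) - exp(z)*cos(z) − I.
Solving for I: (1 + 1)·I equals the remaining terms, so I = (1/2)·(exp(z)*sin(z) - exp(z)*cos(z)).

exp(z)*sin(z)/2 - exp(z)*cos(z)/2 + C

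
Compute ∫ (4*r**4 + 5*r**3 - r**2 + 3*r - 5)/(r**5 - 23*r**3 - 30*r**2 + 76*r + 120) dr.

Factor the denominator: (r - 5)*(r - 2)*(r + 2)**2*(r + 3).
Partial-fraction decomposition: 83/(20*(r + 3)) - 1861/(784*(r + 2)) + 9/(28*(r + 2)**2) - 101/(240*(r - 2)) + 1555/(588*(r - 5)).
Integrate each term; A/(r−a) gives A·log|r−a|; A/(r−a)² gives −A/(r−a).

1555*log(r - 5)/588 - 101*log(r - 2)/240 - 1861*log(r + 2)/784 + 83*log(r + 3)/20 - 9/(28*r + 56) + C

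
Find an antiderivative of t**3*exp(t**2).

Let u = t², du = 2t dt; rewrite as (1/2)∫ u^1·exp(1u) du.
Now integrate by parts 1 time.

(t**2 - 1)*exp(t**2)/2 + C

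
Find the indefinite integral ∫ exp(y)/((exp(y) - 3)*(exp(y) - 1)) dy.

log(exp(y) - 3)/2 - log(exp(y) - 1)/2 + C

Let u = e^y, du = e^y dy.
The integral becomes ∫ du/((u-1)(u-3)); decompose into partial fractions.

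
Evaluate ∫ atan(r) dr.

Use integration by parts with u = arctan(r), dv = dr.
Then du = 1/(r**2 + 1) dr.

r*atan(r) - log(r**2 + 1)/2 + C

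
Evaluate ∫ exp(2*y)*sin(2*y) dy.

exp(2*y)*sin(2*y)/4 - exp(2*y)*cos(2*y)/4 + C

Let I denote the integral. Integrate by parts with u = sin(2*y), dv = exp(2*y) dy, so v = exp(2*y)/2: I = exp(2*y)*sin(2*y)/2 − ∫ exp(2*y)*cos(2*y) dy.
Apply parts again with u = cos(2*y), dv = exp(2*y) dy: ∫ exp(2*y)*cos(2*y) dy = exp(2*y)*cos(2*y)/2 + I. Substituting back brings back I: I = exp(2*y)*sin(2*y)/2 - exp(2*y)*cos(2*y)/2 − I.
Solving for I: (1 + 1)·I equals the remaining terms, so I = (1/2)·(exp(2*y)*sin(2*y)/2 - exp(2*y)*cos(2*y)/2).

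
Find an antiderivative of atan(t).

t*atan(t) - log(t**2 + 1)/2 + C

Use integration by parts with u = arctan(t), dv = dt.
Then du = 1/(t**2 + 1) dt.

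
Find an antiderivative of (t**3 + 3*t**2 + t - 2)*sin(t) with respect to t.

Use integration by parts with u = t**3 + 3*t**2 + t - 2, dv = sin(t) dt, so v = -cos(t).
Apply parts 3 times (tabular method): alternate signs, differentiate u down to 0, integrate dv up.

-t**3*cos(t) + 3*t**2*sin(t) - 3*t**2*cos(t) + 6*t*sin(t) + 5*t*cos(t) - 5*sin(t) + 8*cos(t) + C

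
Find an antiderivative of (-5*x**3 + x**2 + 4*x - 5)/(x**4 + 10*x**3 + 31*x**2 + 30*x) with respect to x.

Factor the denominator: x*(x + 2)*(x + 3)*(x + 5).
Partial-fraction decomposition: -125/(6*(x + 5)) + 127/(6*(x + 3)) - 31/(6*(x + 2)) - 1/(6*x).
Integrate each term: A/(x−a) contributes A·log|x−a|.

-log(x)/6 - 31*log(x + 2)/6 + 127*log(x + 3)/6 - 125*log(x + 5)/6 + C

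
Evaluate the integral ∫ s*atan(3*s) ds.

s**2*atan(3*s)/2 - s/6 + atan(3*s)/18 + C

Use integration by parts with u = arctan(3*s), dv = s ds.
Then du = 3/(9*s**2 + 1) ds.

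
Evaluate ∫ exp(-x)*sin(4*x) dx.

-exp(-x)*sin(4*x)/17 - 4*exp(-x)*cos(4*x)/17 + C

Let I denote the integral. Integrate by parts with u = sin(4*x), dv = exp(-x) dx, so v = -exp(-x): I = -exp(-x)*sin(4*x) + 4·∫ exp(-x)*cos(4*x) dx.
Apply parts again with u = cos(4*x), dv = exp(-x) dx: ∫ exp(-x)*cos(4*x) dx = -exp(-x)*cos(4*x) − 4·I. Substituting back brings back I: I = -exp(-x)*sin(4*x) - 4*exp(-x)*cos(4*x) − 16·I.
Solving for I: (1 + 16)·I equals the remaining terms, so I = (1/17)·(-exp(-x)*sin(4*x) - 4*exp(-x)*cos(4*x)).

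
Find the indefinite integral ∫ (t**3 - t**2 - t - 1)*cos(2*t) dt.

Use integration by parts with u = t**3 - t**2 - t - 1, dv = cos(2*t) dt, so v = sin(2*t)/2.
Apply parts 3 times (tabular method): alternate signs, differentiate u down to 0, integrate dv up.

t**3*sin(2*t)/2 - t**2*sin(2*t)/2 + 3*t**2*cos(2*t)/4 - 5*t*sin(2*t)/4 - t*cos(2*t)/2 - sin(2*t)/4 - 5*cos(2*t)/8 + C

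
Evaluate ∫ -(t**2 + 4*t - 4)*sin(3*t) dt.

t**2*cos(3*t)/3 - 2*t*sin(3*t)/9 + 4*t*cos(3*t)/3 - 4*sin(3*t)/9 - 38*cos(3*t)/27 + C

Use integration by parts with u = t**2 + 4*t - 4, dv = -sin(3*t) dt, so v = cos(3*t)/3.
Apply parts 2 times (tabular method): alternate signs, differentiate u down to 0, integrate dv up.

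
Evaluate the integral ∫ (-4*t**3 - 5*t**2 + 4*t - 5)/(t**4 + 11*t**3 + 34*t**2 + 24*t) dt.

-5*log(t)/24 + 2*log(t + 1)/3 + 155*log(t + 4)/24 - 131*log(t + 6)/12 + C

Factor the denominator: t*(t + 1)*(t + 4)*(t + 6).
Partial-fraction decomposition: -131/(12*(t + 6)) + 155/(24*(t + 4)) + 2/(3*(t + 1)) - 5/(24*t).
Integrate each term: A/(t−a) contributes A·log|t−a|.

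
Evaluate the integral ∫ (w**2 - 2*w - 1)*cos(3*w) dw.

w**2*sin(3*w)/3 - 2*w*sin(3*w)/3 + 2*w*cos(3*w)/9 - 11*sin(3*w)/27 - 2*cos(3*w)/9 + C

Use integration by parts with u = w**2 - 2*w - 1, dv = cos(3*w) dw, so v = sin(3*w)/3.
Apply parts 2 times (tabular method): alternate signs, differentiate u down to 0, integrate dv up.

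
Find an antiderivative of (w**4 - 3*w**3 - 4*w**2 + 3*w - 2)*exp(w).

(w**4 - 7*w**3 + 17*w**2 - 31*w + 29)*exp(w) + C

Use integration by parts with u = w**4 - 3*w**3 - 4*w**2 + 3*w - 2, dv = exp(w) dw, so v = exp(w).
Apply parts 4 times (tabular method): alternate signs, differentiate u down to 0, integrate dv up.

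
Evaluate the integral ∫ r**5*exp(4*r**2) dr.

Let u = r², du = 2r dr; rewrite as (1/2)∫ u^2·exp(4u) du.
Now integrate by parts 2 times.

(8*r**4 - 4*r**2 + 1)*exp(4*r**2)/64 + C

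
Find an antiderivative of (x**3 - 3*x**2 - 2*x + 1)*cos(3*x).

x**3*sin(3*x)/3 - x**2*sin(3*x) + x**2*cos(3*x)/3 - 8*x*sin(3*x)/9 - 2*x*cos(3*x)/3 + 5*sin(3*x)/9 - 8*cos(3*x)/27 + C

Use integration by parts with u = x**3 - 3*x**2 - 2*x + 1, dv = cos(3*x) dx, so v = sin(3*x)/3.
Apply parts 3 times (tabular method): alternate signs, differentiate u down to 0, integrate dv up.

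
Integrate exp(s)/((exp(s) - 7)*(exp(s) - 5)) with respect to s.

log(exp(s) - 7)/2 - log(exp(s) - 5)/2 + C

Let u = e^s, du = e^s ds.
The integral becomes ∫ du/((u-5)(u-7)); decompose into partial fractions.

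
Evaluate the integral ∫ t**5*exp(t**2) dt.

Let u = t², du = 2t dt; rewrite as (1/2)∫ u^2·exp(1u) du.
Now integrate by parts 2 times.

(t**4 - 2*t**2 + 2)*exp(t**2)/2 + C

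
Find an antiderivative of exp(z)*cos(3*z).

Let I denote the integral. Integrate by parts with u = cos(3*z), dv = exp(z) dz, so v = exp(z): I = exp(z)*cos(3*z) + 3·∫ exp(z)*sin(3*z) dz.
Apply parts again with u = sin(3*z), dv = exp(z) dz: ∫ exp(z)*sin(3*z) dz = exp(z)*sin(3*z) − 3·I. Substituting back brings back I: I = 3*exp(z)*sin(3*z) + exp(z)*cos(3*z) − 9·I.
Solving for I: (1 + 9)·I equals the remaining terms, so I = (1/10)·(3*exp(z)*sin(3*z) + exp(z)*cos(3*z)).

3*exp(z)*sin(3*z)/10 + exp(z)*cos(3*z)/10 + C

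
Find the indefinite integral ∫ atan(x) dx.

Use integration by parts with u = arctan(x), dv = dx.
Then du = 1/(x**2 + 1) dx.

x*atan(x) - log(x**2 + 1)/2 + C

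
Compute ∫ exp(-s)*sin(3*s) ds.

-exp(-s)*sin(3*s)/10 - 3*exp(-s)*cos(3*s)/10 + C

Let I denote the integral. Integrate by parts with u = sin(3*s), dv = exp(-s) ds, so v = -exp(-s): I = -exp(-s)*sin(3*s) + 3·∫ exp(-s)*cos(3*s) ds.
Apply parts again with u = cos(3*s), dv = exp(-s) ds: ∫ exp(-s)*cos(3*s) ds = -exp(-s)*cos(3*s) − 3·I. Substituting back brings back I: I = -exp(-s)*sin(3*s) - 3*exp(-s)*cos(3*s) − 9·I.
Solving for I: (1 + 9)·I equals the remaining terms, so I = (1/10)·(-exp(-s)*sin(3*s) - 3*exp(-s)*cos(3*s)).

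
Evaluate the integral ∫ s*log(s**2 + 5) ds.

s**2*log(s**2 + 5)/2 - s**2/2 + 5*log(s**2 + 5)/2 + C

Let u = s**2 + 5, so du = (2*s) ds.
The integral becomes (1/2)·∫ log(u) du; integrate by parts with u′=log(u), dv′=du.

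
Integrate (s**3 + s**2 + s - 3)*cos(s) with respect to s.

Use integration by parts with u = s**3 + s**2 + s - 3, dv = cos(s) ds, so v = sin(s).
Apply parts 3 times (tabular method): alternate signs, differentiate u down to 0, integrate dv up.

s**3*sin(s) + s**2*sin(s) + 3*s**2*cos(s) - 5*s*sin(s) + 2*s*cos(s) - 5*sin(s) - 5*cos(s) + C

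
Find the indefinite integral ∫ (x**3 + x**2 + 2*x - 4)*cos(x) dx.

x**3*sin(x) + x**2*sin(x) + 3*x**2*cos(x) - 4*x*sin(x) + 2*x*cos(x) - 6*sin(x) - 4*cos(x) + C

Use integration by parts with u = x**3 + x**2 + 2*x - 4, dv = cos(x) dx, so v = sin(x).
Apply parts 3 times (tabular method): alternate signs, differentiate u down to 0, integrate dv up.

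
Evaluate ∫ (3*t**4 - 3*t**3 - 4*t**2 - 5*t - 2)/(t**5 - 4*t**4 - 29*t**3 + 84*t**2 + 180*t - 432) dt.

Factor the denominator: (t - 6)*(t - 3)*(t - 2)*(t + 3)*(t + 4).
Partial-fraction decomposition: 457/(210*(t + 4)) - 301/(270*(t + 3)) - 1/(30*(t - 2)) - 109/(126*(t - 3)) + 383/(135*(t - 6)).
Integrate each term: A/(t−a) contributes A·log|t−a|.

383*log(t - 6)/135 - 109*log(t - 3)/126 - log(t - 2)/30 - 301*log(t + 3)/270 + 457*log(t + 4)/210 + C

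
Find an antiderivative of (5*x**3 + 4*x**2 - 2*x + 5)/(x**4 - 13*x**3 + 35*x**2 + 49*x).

5*log(x)/49 + 7827*log(x - 7)/1568 - 3*log(x + 1)/32 - 951/(28*x - 196) + C

Factor the denominator: x*(x - 7)**2*(x + 1).
Partial-fraction decomposition: -3/(32*(x + 1)) + 7827/(1568*(x - 7)) + 951/(28*(x - 7)**2) + 5/(49*x).
Integrate each term; A/(x−a) gives A·log|x−a|; A/(x−a)² gives −A/(x−a).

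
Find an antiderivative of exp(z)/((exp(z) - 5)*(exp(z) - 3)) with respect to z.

log(exp(z) - 5)/2 - log(exp(z) - 3)/2 + C

Let u = e^z, du = e^z dz.
The integral becomes ∫ du/((u-3)(u-5)); decompose into partial fractions.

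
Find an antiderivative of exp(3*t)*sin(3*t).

Let I denote the integral. Integrate by parts with u = sin(3*t), dv = exp(3*t) dt, so v = exp(3*t)/3: I = exp(3*t)*sin(3*t)/3 − ∫ exp(3*t)*cos(3*t) dt.
Apply parts again with u = cos(3*t), dv = exp(3*t) dt: ∫ exp(3*t)*cos(3*t) dt = exp(3*t)*cos(3*t)/3 + I. Substituting back brings back I: I = exp(3*t)*sin(3*t)/3 - exp(3*t)*cos(3*t)/3 − I.
Solving for I: (1 + 1)·I equals the remaining terms, so I = (1/2)·(exp(3*t)*sin(3*t)/3 - exp(3*t)*cos(3*t)/3).

exp(3*t)*sin(3*t)/6 - exp(3*t)*cos(3*t)/6 + C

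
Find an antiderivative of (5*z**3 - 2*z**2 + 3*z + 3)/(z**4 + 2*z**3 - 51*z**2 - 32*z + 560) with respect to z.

Factor the denominator: (z - 5)*(z - 4)*(z + 4)*(z + 7).
Partial-fraction decomposition: 1831/(396*(z + 7)) - 361/(216*(z + 4)) - 303/(88*(z - 4)) + 593/(108*(z - 5)).
Integrate each term: A/(z−a) contributes A·log|z−a|.

593*log(z - 5)/108 - 303*log(z - 4)/88 - 361*log(z + 4)/216 + 1831*log(z + 7)/396 + C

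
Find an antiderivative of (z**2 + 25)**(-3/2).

Substitute z = 5·tan(θ), so dz = 5·sec(θ)^2 dθ and the radical becomes sqrt(z**2 + 25) = 5·sec(θ) by the Pythagorean identity.
Integrate the resulting trig expression in θ, then back-substitute tan(θ) = z/5, sec(θ) = sqrt(z**2 + 25)/5 (absorbing any constant into C).

z/(25*sqrt(z**2 + 25)) + C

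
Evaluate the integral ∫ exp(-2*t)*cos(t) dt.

Let I denote the integral. Integrate by parts with u = cos(t), dv = exp(-2*t) dt, so v = -exp(-2*t)/2: I = -exp(-2*t)*cos(t)/2 − (1/2)·∫ exp(-2*t)*sin(t) dt.
Apply parts again with u = sin(t), dv = exp(-2*t) dt: ∫ exp(-2*t)*sin(t) dt = -exp(-2*t)*sin(t)/2 + (1/2)·I. Substituting back brings back I: I = exp(-2*t)*sin(t)/4 - exp(-2*t)*cos(t)/2 − (1/4)·I.
Solving for I: (1 + 1/4)·I equals the remaining terms, so I = (4/5)·(exp(-2*t)*sin(t)/4 - exp(-2*t)*cos(t)/2).

exp(-2*t)*sin(t)/5 - 2*exp(-2*t)*cos(t)/5 + C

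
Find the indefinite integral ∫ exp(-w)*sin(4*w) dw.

Let I denote the integral. Integrate by parts with u = sin(4*w), dv = exp(-w) dw, so v = -exp(-w): I = -exp(-w)*sin(4*w) + 4·∫ exp(-w)*cos(4*w) dw.
Apply parts again with u = cos(4*w), dv = exp(-w) dw: ∫ exp(-w)*cos(4*w) dw = -exp(-w)*cos(4*w) − 4·I. Substituting back brings back I: I = -exp(-w)*sin(4*w) - 4*exp(-w)*cos(4*w) − 16·I.
Solving for I: (1 + 16)·I equals the remaining terms, so I = (1/17)·(-exp(-w)*sin(4*w) - 4*exp(-w)*cos(4*w)).

-exp(-w)*sin(4*w)/17 - 4*exp(-w)*cos(4*w)/17 + C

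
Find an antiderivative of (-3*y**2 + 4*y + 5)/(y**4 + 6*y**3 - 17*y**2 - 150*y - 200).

Factor the denominator: (y - 5)*(y + 2)*(y + 4)*(y + 5).
Partial-fraction decomposition: 3/(y + 5) - 59/(18*(y + 4)) + 5/(14*(y + 2)) - 5/(63*(y - 5)).
Integrate each term: A/(y−a) contributes A·log|y−a|.

-5*log(y - 5)/63 + 5*log(y + 2)/14 - 59*log(y + 4)/18 + 3*log(y + 5) + C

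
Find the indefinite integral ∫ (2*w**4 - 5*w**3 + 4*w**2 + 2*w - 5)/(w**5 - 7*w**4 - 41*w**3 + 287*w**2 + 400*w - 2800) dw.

823*log(w - 7)/198 - 73*log(w - 5)/18 + 259*log(w - 4)/216 - 883*log(w + 4)/792 + 49*log(w + 5)/27 + C

Factor the denominator: (w - 7)*(w - 5)*(w - 4)*(w + 4)*(w + 5).
Partial-fraction decomposition: 49/(27*(w + 5)) - 883/(792*(w + 4)) + 259/(216*(w - 4)) - 73/(18*(w - 5)) + 823/(198*(w - 7)).
Integrate each term: A/(w−a) contributes A·log|w−a|.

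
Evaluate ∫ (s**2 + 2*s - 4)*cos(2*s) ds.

s**2*sin(2*s)/2 + s*sin(2*s) + s*cos(2*s)/2 - 9*sin(2*s)/4 + cos(2*s)/2 + C

Use integration by parts with u = s**2 + 2*s - 4, dv = cos(2*s) ds, so v = sin(2*s)/2.
Apply parts 2 times (tabular method): alternate signs, differentiate u down to 0, integrate dv up.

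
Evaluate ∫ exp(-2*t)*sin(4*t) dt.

-exp(-2*t)*sin(4*t)/10 - exp(-2*t)*cos(4*t)/5 + C

Let I denote the integral. Integrate by parts with u = sin(4*t), dv = exp(-2*t) dt, so v = -exp(-2*t)/2: I = -exp(-2*t)*sin(4*t)/2 + 2·∫ exp(-2*t)*cos(4*t) dt.
Apply parts again with u = cos(4*t), dv = exp(-2*t) dt: ∫ exp(-2*t)*cos(4*t) dt = -exp(-2*t)*cos(4*t)/2 − 2·I. Substituting back brings back I: I = -exp(-2*t)*sin(4*t)/2 - exp(-2*t)*cos(4*t) − 4·I.
Solving for I: (1 + 4)·I equals the remaining terms, so I = (1/5)·(-exp(-2*t)*sin(4*t)/2 - exp(-2*t)*cos(4*t)).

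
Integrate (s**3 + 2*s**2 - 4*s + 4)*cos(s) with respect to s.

s**3*sin(s) + 2*s**2*sin(s) + 3*s**2*cos(s) - 10*s*sin(s) + 4*s*cos(s) - 10*cos(s) + C

Use integration by parts with u = s**3 + 2*s**2 - 4*s + 4, dv = cos(s) ds, so v = sin(s).
Apply parts 3 times (tabular method): alternate signs, differentiate u down to 0, integrate dv up.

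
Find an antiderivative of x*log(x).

Use integration by parts with u = log(x), dv = x dx.
Then du = 1/x dx and v = x**2/2.

x**2*log(x)/2 - x**2/4 + C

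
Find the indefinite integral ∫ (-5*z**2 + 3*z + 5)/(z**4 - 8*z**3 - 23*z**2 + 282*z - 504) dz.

-73*log(z - 7)/52 + 21*log(z - 4)/10 - 31*log(z - 3)/36 + 193*log(z + 6)/1170 + C

Factor the denominator: (z - 7)*(z - 4)*(z - 3)*(z + 6).
Partial-fraction decomposition: 193/(1170*(z + 6)) - 31/(36*(z - 3)) + 21/(10*(z - 4)) - 73/(52*(z - 7)).
Integrate each term: A/(z−a) contributes A·log|z−a|.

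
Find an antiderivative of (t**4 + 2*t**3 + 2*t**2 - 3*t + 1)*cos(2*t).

Use integration by parts with u = t**4 + 2*t**3 + 2*t**2 - 3*t + 1, dv = cos(2*t) dt, so v = sin(2*t)/2.
Apply parts 4 times (tabular method): alternate signs, differentiate u down to 0, integrate dv up.

t**4*sin(2*t)/2 + t**3*sin(2*t) + t**3*cos(2*t) - t**2*sin(2*t)/2 + 3*t**2*cos(2*t)/2 - 3*t*sin(2*t) - t*cos(2*t)/2 + 3*sin(2*t)/4 - 3*cos(2*t)/2 + C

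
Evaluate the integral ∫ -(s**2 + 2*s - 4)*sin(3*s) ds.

s**2*cos(3*s)/3 - 2*s*sin(3*s)/9 + 2*s*cos(3*s)/3 - 2*sin(3*s)/9 - 38*cos(3*s)/27 + C

Use integration by parts with u = s**2 + 2*s - 4, dv = -sin(3*s) ds, so v = cos(3*s)/3.
Apply parts 2 times (tabular method): alternate signs, differentiate u down to 0, integrate dv up.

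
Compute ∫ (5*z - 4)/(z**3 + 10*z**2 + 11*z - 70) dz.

Factor the denominator: (z - 2)*(z + 5)*(z + 7).
Partial-fraction decomposition: -13/(6*(z + 7)) + 29/(14*(z + 5)) + 2/(21*(z - 2)).
Integrate each term: A/(z−a) contributes A·log|z−a|.

2*log(z - 2)/21 + 29*log(z + 5)/14 - 13*log(z + 7)/6 + C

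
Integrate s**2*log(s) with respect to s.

s**3*log(s)/3 - s**3/9 + C

Use integration by parts with u = log(s), dv = s**2 ds.
Then du = 1/s ds and v = s**3/3.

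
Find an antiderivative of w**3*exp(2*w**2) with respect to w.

Let u = w², du = 2w dw; rewrite as (1/2)∫ u^1·exp(2u) du.
Now integrate by parts 1 time.

(2*w**2 - 1)*exp(2*w**2)/8 + C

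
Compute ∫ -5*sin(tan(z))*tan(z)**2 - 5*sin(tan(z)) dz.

Let u = tan(z), so du = (tan(z)**2 + 1) dz.
Rewriting, the integral becomes -5·∫ sin(u) du = -5·-cos(u).
Substituting back, u = tan(z).

5*cos(tan(z)) + C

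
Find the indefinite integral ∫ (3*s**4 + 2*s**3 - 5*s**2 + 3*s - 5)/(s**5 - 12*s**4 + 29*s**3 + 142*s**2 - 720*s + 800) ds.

-3901*log(s - 5)/81 + 823*log(s - 4)/16 - 5*log(s - 2)/12 + 181*log(s + 4)/1296 - 670/(9*s - 45) + C

Factor the denominator: (s - 5)**2*(s - 4)*(s - 2)*(s + 4).
Partial-fraction decomposition: 181/(1296*(s + 4)) - 5/(12*(s - 2)) + 823/(16*(s - 4)) - 3901/(81*(s - 5)) + 670/(9*(s - 5)**2).
Integrate each term; A/(s−a) gives A·log|s−a|; A/(s−a)² gives −A/(s−a).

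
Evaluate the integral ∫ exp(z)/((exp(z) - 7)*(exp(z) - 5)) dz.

Let u = e^z, du = e^z dz.
The integral becomes ∫ du/((u-5)(u-7)); decompose into partial fractions.

log(exp(z) - 7)/2 - log(exp(z) - 5)/2 + C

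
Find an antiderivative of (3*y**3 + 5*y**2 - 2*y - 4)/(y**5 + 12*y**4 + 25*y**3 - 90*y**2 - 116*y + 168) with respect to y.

Factor the denominator: (y - 2)*(y - 1)*(y + 2)*(y + 6)*(y + 7).
Partial-fraction decomposition: -43/(20*(y + 7)) + 115/(56*(y + 6)) - 1/(60*(y + 2)) - 1/(84*(y - 1)) + 1/(8*(y - 2)).
Integrate each term: A/(y−a) contributes A·log|y−a|.

log(y - 2)/8 - log(y - 1)/84 - log(y + 2)/60 + 115*log(y + 6)/56 - 43*log(y + 7)/20 + C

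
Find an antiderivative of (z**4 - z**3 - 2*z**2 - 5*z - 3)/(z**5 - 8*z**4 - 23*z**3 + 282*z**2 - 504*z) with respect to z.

log(z)/168 + 961*log(z - 7)/546 - 137*log(z - 4)/120 + log(z - 3)/6 + 163*log(z + 6)/780 + C

Factor the denominator: z*(z - 7)*(z - 4)*(z - 3)*(z + 6).
Partial-fraction decomposition: 163/(780*(z + 6)) + 1/(6*(z - 3)) - 137/(120*(z - 4)) + 961/(546*(z - 7)) + 1/(168*z).
Integrate each term: A/(z−a) contributes A·log|z−a|.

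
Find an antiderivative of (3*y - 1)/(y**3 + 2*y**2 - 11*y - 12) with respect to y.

Factor the denominator: (y - 3)*(y + 1)*(y + 4).
Partial-fraction decomposition: -13/(21*(y + 4)) + 1/(3*(y + 1)) + 2/(7*(y - 3)).
Integrate each term: A/(y−a) contributes A·log|y−a|.

2*log(y - 3)/7 + log(y + 1)/3 - 13*log(y + 4)/21 + C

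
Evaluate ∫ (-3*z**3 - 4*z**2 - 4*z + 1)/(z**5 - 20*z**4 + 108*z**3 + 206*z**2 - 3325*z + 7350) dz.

Factor the denominator: (z - 7)**2*(z - 6)*(z - 5)*(z + 5).
Partial-fraction decomposition: 37/(1980*(z + 5)) + 247/(20*(z - 5)) - 815/(11*(z - 6)) + 1111/(18*(z - 7)) - 313/(6*(z - 7)**2).
Integrate each term; A/(z−a) gives A·log|z−a|; A/(z−a)² gives −A/(z−a).

1111*log(z - 7)/18 - 815*log(z - 6)/11 + 247*log(z - 5)/20 + 37*log(z + 5)/1980 + 313/(6*z - 42) + C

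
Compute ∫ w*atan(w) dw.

Use integration by parts with u = arctan(w), dv = w dw.
Then du = 1/(w**2 + 1) dw.

w**2*atan(w)/2 - w/2 + atan(w)/2 + C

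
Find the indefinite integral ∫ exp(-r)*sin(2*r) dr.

Let I denote the integral. Integrate by parts with u = sin(2*r), dv = exp(-r) dr, so v = -exp(-r): I = -exp(-r)*sin(2*r) + 2·∫ exp(-r)*cos(2*r) dr.
Apply parts again with u = cos(2*r), dv = exp(-r) dr: ∫ exp(-r)*cos(2*r) dr = -exp(-r)*cos(2*r) − 2·I. Substituting back brings back I: I = -exp(-r)*sin(2*r) - 2*exp(-r)*cos(2*r) − 4·I.
Solving for I: (1 + 4)·I equals the remaining terms, so I = (1/5)·(-exp(-r)*sin(2*r) - 2*exp(-r)*cos(2*r)).

-exp(-r)*sin(2*r)/5 - 2*exp(-r)*cos(2*r)/5 + C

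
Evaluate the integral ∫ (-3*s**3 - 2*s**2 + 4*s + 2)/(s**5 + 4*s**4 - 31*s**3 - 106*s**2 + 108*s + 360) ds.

-403*log(s - 5)/1848 + 11*log(s - 2)/240 + 5*log(s + 2)/56 - 53*log(s + 3)/120 + 277*log(s + 6)/528 + C

Factor the denominator: (s - 5)*(s - 2)*(s + 2)*(s + 3)*(s + 6).
Partial-fraction decomposition: 277/(528*(s + 6)) - 53/(120*(s + 3)) + 5/(56*(s + 2)) + 11/(240*(s - 2)) - 403/(1848*(s - 5)).
Integrate each term: A/(s−a) contributes A·log|s−a|.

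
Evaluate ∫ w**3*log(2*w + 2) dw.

Use integration by parts with u = log(2*w + 2), dv = w**3 dw.
Then du = 2/(2*w + 2) dw and v = w**4/4.

w**4*log(2*w + 2)/4 - w**4/16 + w**3/12 - w**2/8 + w/4 - log(w + 1)/4 + C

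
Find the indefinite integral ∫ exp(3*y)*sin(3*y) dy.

exp(3*y)*sin(3*y)/6 - exp(3*y)*cos(3*y)/6 + C

Let I denote the integral. Integrate by parts with u = sin(3*y), dv = exp(3*y) dy, so v = exp(3*y)/3: I = exp(3*y)*sin(3*y)/3 − ∫ exp(3*y)*cos(3*y) dy.
Apply parts again with u = cos(3*y), dv = exp(3*y) dy: ∫ exp(3*y)*cos(3*y) dy = exp(3*y)*cos(3*y)/3 + I. Substituting back brings back I: I = exp(3*y)*sin(3*y)/3 - exp(3*y)*cos(3*y)/3 − I.
Solving for I: (1 + 1)·I equals the remaining terms, so I = (1/2)·(exp(3*y)*sin(3*y)/3 - exp(3*y)*cos(3*y)/3).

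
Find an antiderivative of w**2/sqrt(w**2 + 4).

w*sqrt(w**2 + 4)/2 - 2*log(w + sqrt(w**2 + 4)) + C

Substitute w = 2·tan(θ), so dw = 2·sec(θ)^2 dθ and the radical becomes sqrt(w**2 + 4) = 2·sec(θ) by the Pythagorean identity.
Integrate the resulting trig expression in θ, then back-substitute tan(θ) = w/2, sec(θ) = sqrt(w**2 + 4)/2 (absorbing any constant into C).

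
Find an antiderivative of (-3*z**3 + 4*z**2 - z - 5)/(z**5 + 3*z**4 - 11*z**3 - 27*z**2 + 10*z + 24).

-53*log(z - 3)/280 + log(z - 1)/12 + log(z + 1)/8 - 37*log(z + 2)/30 + 17*log(z + 4)/14 + C

Factor the denominator: (z - 3)*(z - 1)*(z + 1)*(z + 2)*(z + 4).
Partial-fraction decomposition: 17/(14*(z + 4)) - 37/(30*(z + 2)) + 1/(8*(z + 1)) + 1/(12*(z - 1)) - 53/(280*(z - 3)).
Integrate each term: A/(z−a) contributes A·log|z−a|.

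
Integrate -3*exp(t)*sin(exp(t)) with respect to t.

3*cos(exp(t)) + C

Let u = exp(t), so du = (exp(t)) dt.
Rewriting, the integral becomes -3·∫ sin(u) du = -3·-cos(u).
Substituting back, u = exp(t).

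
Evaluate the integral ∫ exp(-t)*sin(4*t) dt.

Let I denote the integral. Integrate by parts with u = sin(4*t), dv = exp(-t) dt, so v = -exp(-t): I = -exp(-t)*sin(4*t) + 4·∫ exp(-t)*cos(4*t) dt.
Apply parts again with u = cos(4*t), dv = exp(-t) dt: ∫ exp(-t)*cos(4*t) dt = -exp(-t)*cos(4*t) − 4·I. Substituting back brings back I: I = -exp(-t)*sin(4*t) - 4*exp(-t)*cos(4*t) − 16·I.
Solving for I: (1 + 16)·I equals the remaining terms, so I = (1/17)·(-exp(-t)*sin(4*t) - 4*exp(-t)*cos(4*t)).

-exp(-t)*sin(4*t)/17 - 4*exp(-t)*cos(4*t)/17 + C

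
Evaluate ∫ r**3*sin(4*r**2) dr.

Let u = r², du = 2r dr; rewrite as (1/2)∫ u^1·sin(4u) du.
Now integrate by parts 1 time.

-r**2*cos(4*r**2)/8 + sin(4*r**2)/32 + C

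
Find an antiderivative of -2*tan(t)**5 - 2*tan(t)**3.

Let u = tan(t), so du = (tan(t)**2 + 1) dt.
Rewriting, the integral becomes -2·∫ u^3 du = -2·u^4/4.
Substituting back, u = tan(t).

-tan(t)**4/2 + C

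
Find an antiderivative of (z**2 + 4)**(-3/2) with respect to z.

Substitute z = 2·tan(θ), so dz = 2·sec(θ)^2 dθ and the radical becomes sqrt(z**2 + 4) = 2·sec(θ) by the Pythagorean identity.
Integrate the resulting trig expression in θ, then back-substitute tan(θ) = z/2, sec(θ) = sqrt(z**2 + 4)/2 (absorbing any constant into C).

z/(4*sqrt(z**2 + 4)) + C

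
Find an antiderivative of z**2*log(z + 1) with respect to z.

Use integration by parts with u = log(z + 1), dv = z**2 dz.
Then du = 1/(z + 1) dz and v = z**3/3.

z**3*log(z + 1)/3 - z**3/9 + z**2/6 - z/3 + log(z + 1)/3 + C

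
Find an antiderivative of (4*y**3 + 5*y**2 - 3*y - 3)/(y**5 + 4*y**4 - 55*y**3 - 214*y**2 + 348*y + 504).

Factor the denominator: (y - 7)*(y - 2)*(y + 1)*(y + 6)**2.
Partial-fraction decomposition: -52059/(270400*(y + 6)) + 669/(520*(y + 6)**2) + 1/(600*(y + 1)) - 43/(960*(y - 2)) + 1593/(6760*(y - 7)).
Integrate each term; A/(y−a) gives A·log|y−a|; A/(y−a)² gives −A/(y−a).

1593*log(y - 7)/6760 - 43*log(y - 2)/960 + log(y + 1)/600 - 52059*log(y + 6)/270400 - 669/(520*y + 3120) + C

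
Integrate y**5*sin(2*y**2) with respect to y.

-y**4*cos(2*y**2)/4 + y**2*sin(2*y**2)/4 + cos(2*y**2)/8 + C

Let u = y², du = 2y dy; rewrite as (1/2)∫ u^2·sin(2u) du.
Now integrate by parts 2 times.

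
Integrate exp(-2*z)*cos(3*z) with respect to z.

3*exp(-2*z)*sin(3*z)/13 - 2*exp(-2*z)*cos(3*z)/13 + C

Let I denote the integral. Integrate by parts with u = cos(3*z), dv = exp(-2*z) dz, so v = -exp(-2*z)/2: I = -exp(-2*z)*cos(3*z)/2 − (3/2)·∫ exp(-2*z)*sin(3*z) dz.
Apply parts again with u = sin(3*z), dv = exp(-2*z) dz: ∫ exp(-2*z)*sin(3*z) dz = -exp(-2*z)*sin(3*z)/2 + (3/2)·I. Substituting back brings back I: I = 3*exp(-2*z)*sin(3*z)/4 - exp(-2*z)*cos(3*z)/2 − (9/4)·I.
Solving for I: (1 + 9/4)·I equals the remaining terms, so I = (4/13)·(3*exp(-2*z)*sin(3*z)/4 - exp(-2*z)*cos(3*z)/2).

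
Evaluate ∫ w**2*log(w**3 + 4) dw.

Let u = w**3 + 4, so du = (3*w**2) dw.
The integral becomes (1/3)·∫ log(u) du; integrate by parts with u′=log(u), dv′=du.

w**3*log(w**3 + 4)/3 - w**3/3 + 4*log(w**3 + 4)/3 + C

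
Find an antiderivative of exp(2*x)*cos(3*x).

3*exp(2*x)*sin(3*x)/13 + 2*exp(2*x)*cos(3*x)/13 + C

Let I denote the integral. Integrate by parts with u = cos(3*x), dv = exp(2*x) dx, so v = exp(2*x)/2: I = exp(2*x)*cos(3*x)/2 + (3/2)·∫ exp(2*x)*sin(3*x) dx.
Apply parts again with u = sin(3*x), dv = exp(2*x) dx: ∫ exp(2*x)*sin(3*x) dx = exp(2*x)*sin(3*x)/2 − (3/2)·I. Substituting back brings back I: I = 3*exp(2*x)*sin(3*x)/4 + exp(2*x)*cos(3*x)/2 − (9/4)·I.
Solving for I: (1 + 9/4)·I equals the remaining terms, so I = (4/13)·(3*exp(2*x)*sin(3*x)/4 + exp(2*x)*cos(3*x)/2).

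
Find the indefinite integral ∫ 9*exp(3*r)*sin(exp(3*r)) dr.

-3*cos(exp(3*r)) + C

Let u = exp(3*r), so du = (3*exp(3*r)) dr.
Rewriting, the integral becomes 3·∫ sin(u) du = 3·-cos(u).
Substituting back, u = exp(3*r).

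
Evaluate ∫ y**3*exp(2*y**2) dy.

Let u = y², du = 2y dy; rewrite as (1/2)∫ u^1·exp(2u) du.
Now integrate by parts 1 time.

(2*y**2 - 1)*exp(2*y**2)/8 + C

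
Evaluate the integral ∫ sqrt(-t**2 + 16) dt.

Substitute t = 4·sin(θ), so dt = 4·cos(θ) dθ and the radical becomes sqrt(-t**2 + 16) = 4·cos(θ) by the Pythagorean identity.
Integrate the resulting trig expression in θ, then back-substitute θ = asin(t/4), sin(θ) = t/4, cos(θ) = sqrt(-t**2 + 16)/4 (absorbing any constant into C).

t*sqrt(-t**2 + 16)/2 + 8*asin(t/4) + C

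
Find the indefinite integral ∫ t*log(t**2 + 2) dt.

t**2*log(t**2 + 2)/2 - t**2/2 + log(t**2 + 2) + C

Let u = t**2 + 2, so du = (2*t) dt.
The integral becomes (1/2)·∫ log(u) du; integrate by parts with u′=log(u), dv′=du.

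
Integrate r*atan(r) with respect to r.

Use integration by parts with u = arctan(r), dv = r dr.
Then du = 1/(r**2 + 1) dr.

r**2*atan(r)/2 - r/2 + atan(r)/2 + C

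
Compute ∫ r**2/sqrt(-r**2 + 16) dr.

Substitute r = 4·sin(θ), so dr = 4·cos(θ) dθ and the radical becomes sqrt(-r**2 + 16) = 4·cos(θ) by the Pythagorean identity.
Integrate the resulting trig expression in θ, then back-substitute θ = asin(r/4), sin(θ) = r/4, cos(θ) = sqrt(-r**2 + 16)/4 (absorbing any constant into C).

-r*sqrt(-r**2 + 16)/2 + 8*asin(r/4) + C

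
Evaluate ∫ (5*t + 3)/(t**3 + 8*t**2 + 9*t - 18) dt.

Factor the denominator: (t - 1)*(t + 3)*(t + 6).
Partial-fraction decomposition: -9/(7*(t + 6)) + 1/(t + 3) + 2/(7*(t - 1)).
Integrate each term: A/(t−a) contributes A·log|t−a|.

2*log(t - 1)/7 + log(t + 3) - 9*log(t + 6)/7 + C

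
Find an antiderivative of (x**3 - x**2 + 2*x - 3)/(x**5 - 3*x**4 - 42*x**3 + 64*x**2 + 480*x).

-log(x)/160 + 63*log(x - 6)/200 - 107*log(x - 5)/405 - 2887*log(x + 4)/64800 - 91/(360*x + 1440) + C

Factor the denominator: x*(x - 6)*(x - 5)*(x + 4)**2.
Partial-fraction decomposition: -2887/(64800*(x + 4)) + 91/(360*(x + 4)**2) - 107/(405*(x - 5)) + 63/(200*(x - 6)) - 1/(160*x).
Integrate each term; A/(x−a) gives A·log|x−a|; A/(x−a)² gives −A/(x−a).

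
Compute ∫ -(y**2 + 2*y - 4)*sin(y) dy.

Use integration by parts with u = y**2 + 2*y - 4, dv = -sin(y) dy, so v = cos(y).
Apply parts 2 times (tabular method): alternate signs, differentiate u down to 0, integrate dv up.

y**2*cos(y) - 2*y*sin(y) + 2*y*cos(y) - 2*sin(y) - 6*cos(y) + C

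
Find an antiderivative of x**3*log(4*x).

Use integration by parts with u = log(4*x), dv = x**3 dx.
Then du = 1/x dx and v = x**4/4.

x**4*(log(x) + 2*log(2))/4 - x**4/16 + C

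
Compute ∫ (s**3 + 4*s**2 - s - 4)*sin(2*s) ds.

-s**3*cos(2*s)/2 + 3*s**2*sin(2*s)/4 - 2*s**2*cos(2*s) + 2*s*sin(2*s) + 5*s*cos(2*s)/4 - 5*sin(2*s)/8 + 3*cos(2*s) + C

Use integration by parts with u = s**3 + 4*s**2 - s - 4, dv = sin(2*s) ds, so v = -cos(2*s)/2.
Apply parts 3 times (tabular method): alternate signs, differentiate u down to 0, integrate dv up.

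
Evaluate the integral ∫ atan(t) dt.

Use integration by parts with u = arctan(t), dv = dt.
Then du = 1/(t**2 + 1) dt.

t*atan(t) - log(t**2 + 1)/2 + C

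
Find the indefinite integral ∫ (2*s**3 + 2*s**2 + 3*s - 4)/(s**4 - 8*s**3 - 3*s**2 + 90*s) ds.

Factor the denominator: s*(s - 6)*(s - 5)*(s + 3).
Partial-fraction decomposition: 49/(216*(s + 3)) - 311/(40*(s - 5)) + 259/(27*(s - 6)) - 2/(45*s).
Integrate each term: A/(s−a) contributes A·log|s−a|.

-2*log(s)/45 + 259*log(s - 6)/27 - 311*log(s - 5)/40 + 49*log(s + 3)/216 + C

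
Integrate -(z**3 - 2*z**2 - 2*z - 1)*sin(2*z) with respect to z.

z**3*cos(2*z)/2 - 3*z**2*sin(2*z)/4 - z**2*cos(2*z) + z*sin(2*z) - 7*z*cos(2*z)/4 + 7*sin(2*z)/8 + C

Use integration by parts with u = z**3 - 2*z**2 - 2*z - 1, dv = -sin(2*z) dz, so v = cos(2*z)/2.
Apply parts 3 times (tabular method): alternate signs, differentiate u down to 0, integrate dv up.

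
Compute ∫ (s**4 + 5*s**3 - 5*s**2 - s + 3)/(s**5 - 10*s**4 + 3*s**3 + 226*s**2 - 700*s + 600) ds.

2193*log(s - 6)/176 - 1123*log(s - 5)/90 + 7333*log(s - 2)/7056 - 117*log(s + 5)/5390 - 37/(84*s - 168) + C

Factor the denominator: (s - 6)*(s - 5)*(s - 2)**2*(s + 5).
Partial-fraction decomposition: -117/(5390*(s + 5)) + 7333/(7056*(s - 2)) + 37/(84*(s - 2)**2) - 1123/(90*(s - 5)) + 2193/(176*(s - 6)).
Integrate each term; A/(s−a) gives A·log|s−a|; A/(s−a)² gives −A/(s−a).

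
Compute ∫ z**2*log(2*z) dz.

Use integration by parts with u = log(2*z), dv = z**2 dz.
Then du = 1/z dz and v = z**3/3.

z**3*(log(z) + log(2))/3 - z**3/9 + C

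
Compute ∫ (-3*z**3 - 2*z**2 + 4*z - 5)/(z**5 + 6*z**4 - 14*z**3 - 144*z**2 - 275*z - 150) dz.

Factor the denominator: (z - 5)*(z + 1)*(z + 2)*(z + 3)*(z + 5).
Partial-fraction decomposition: 5/(4*(z + 5)) - 23/(16*(z + 3)) + 1/(7*(z + 2)) + 1/(6*(z + 1)) - 41/(336*(z - 5)).
Integrate each term: A/(z−a) contributes A·log|z−a|.

-41*log(z - 5)/336 + log(z + 1)/6 + log(z + 2)/7 - 23*log(z + 3)/16 + 5*log(z + 5)/4 + C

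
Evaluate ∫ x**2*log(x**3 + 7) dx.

x**3*log(x**3 + 7)/3 - x**3/3 + 7*log(x**3 + 7)/3 + C

Let u = x**3 + 7, so du = (3*x**2) dx.
The integral becomes (1/3)·∫ log(u) du; integrate by parts with u′=log(u), dv′=du.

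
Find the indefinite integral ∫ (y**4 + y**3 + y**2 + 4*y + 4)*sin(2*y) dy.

-y**4*cos(2*y)/2 + y**3*sin(2*y) - y**3*cos(2*y)/2 + 3*y**2*sin(2*y)/4 + y**2*cos(2*y) - y*sin(2*y) - 5*y*cos(2*y)/4 + 5*sin(2*y)/8 - 5*cos(2*y)/2 + C

Use integration by parts with u = y**4 + y**3 + y**2 + 4*y + 4, dv = sin(2*y) dy, so v = -cos(2*y)/2.
Apply parts 4 times (tabular method): alternate signs, differentiate u down to 0, integrate dv up.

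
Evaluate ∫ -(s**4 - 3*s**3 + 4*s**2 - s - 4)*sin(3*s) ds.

Use integration by parts with u = s**4 - 3*s**3 + 4*s**2 - s - 4, dv = -sin(3*s) ds, so v = cos(3*s)/3.
Apply parts 4 times (tabular method): alternate signs, differentiate u down to 0, integrate dv up.

s**4*cos(3*s)/3 - 4*s**3*sin(3*s)/9 - s**3*cos(3*s) + s**2*sin(3*s) + 8*s**2*cos(3*s)/9 - 16*s*sin(3*s)/27 + s*cos(3*s)/3 - sin(3*s)/9 - 124*cos(3*s)/81 + C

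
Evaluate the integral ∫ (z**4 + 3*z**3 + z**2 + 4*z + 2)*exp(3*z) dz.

Use integration by parts with u = z**4 + 3*z**3 + z**2 + 4*z + 2, dv = exp(3*z) dz, so v = exp(3*z)/3.
Apply parts 4 times (tabular method): alternate signs, differentiate u down to 0, integrate dv up.

(27*z**4 + 45*z**3 - 18*z**2 + 120*z + 14)*exp(3*z)/81 + C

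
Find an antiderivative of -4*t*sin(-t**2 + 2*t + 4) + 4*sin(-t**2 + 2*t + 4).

-2*cos(-t**2 + 2*t + 4) + C

Let u = t**2 - 2*t - 4, so du = (2*t - 2) dt.
Rewriting, the integral becomes 2·∫ sin(u) du = 2·-cos(u).
Substituting back, u = t**2 - 2*t - 4.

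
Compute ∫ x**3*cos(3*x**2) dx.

x**2*sin(3*x**2)/6 + cos(3*x**2)/18 + C

Let u = x², du = 2x dx; rewrite as (1/2)∫ u^1·cos(3u) du.
Now integrate by parts 1 time.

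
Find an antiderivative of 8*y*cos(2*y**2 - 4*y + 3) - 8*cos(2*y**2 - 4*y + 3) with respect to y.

Let u = 2*y**2 - 4*y + 3, so du = (4*y - 4) dy.
Rewriting, the integral becomes 2·∫ cos(u) du = 2·sin(u).
Substituting back, u = 2*y**2 - 4*y + 3.

2*sin(2*y**2 - 4*y + 3) + C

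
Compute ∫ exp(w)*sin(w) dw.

Let I denote the integral. Integrate by parts with u = sin(w), dv = exp(w) dw, so v = exp(w): I = exp(w)*sin(w) − ∫ exp(w)*cos(w) dw.
Apply parts again with u = cos(w), dv = exp(w) dw: ∫ exp(w)*cos(w) dw = exp(w)*cos(w) + I. Substituting back brings back I: I = exp(w)*sin(w) - exp(w)*cos(w) − I.
Solving for I: (1 + 1)·I equals the remaining terms, so I = (1/2)·(exp(w)*sin(w) - exp(w)*cos(w)).

exp(w)*sin(w)/2 - exp(w)*cos(w)/2 + C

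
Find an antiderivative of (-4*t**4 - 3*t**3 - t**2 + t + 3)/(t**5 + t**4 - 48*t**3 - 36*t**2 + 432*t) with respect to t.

Factor the denominator: t*(t - 6)*(t - 3)*(t + 4)*(t + 6).
Partial-fraction decomposition: -1525/(432*(t + 6)) + 849/(560*(t + 4)) + 136/(189*(t - 3)) - 217/(80*(t - 6)) + 1/(144*t).
Integrate each term: A/(t−a) contributes A·log|t−a|.

log(t)/144 - 217*log(t - 6)/80 + 136*log(t - 3)/189 + 849*log(t + 4)/560 - 1525*log(t + 6)/432 + C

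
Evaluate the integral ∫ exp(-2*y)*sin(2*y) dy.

Let I denote the integral. Integrate by parts with u = sin(2*y), dv = exp(-2*y) dy, so v = -exp(-2*y)/2: I = -exp(-2*y)*sin(2*y)/2 + ∫ exp(-2*y)*cos(2*y) dy.
Apply parts again with u = cos(2*y), dv = exp(-2*y) dy: ∫ exp(-2*y)*cos(2*y) dy = -exp(-2*y)*cos(2*y)/2 − I. Substituting back brings back I: I = -exp(-2*y)*sin(2*y)/2 - exp(-2*y)*cos(2*y)/2 − I.
Solving for I: (1 + 1)·I equals the remaining terms, so I = (1/2)·(-exp(-2*y)*sin(2*y)/2 - exp(-2*y)*cos(2*y)/2).

-exp(-2*y)*sin(2*y)/4 - exp(-2*y)*cos(2*y)/4 + C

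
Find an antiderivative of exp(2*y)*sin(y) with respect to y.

Let I denote the integral. Integrate by parts with u = sin(y), dv = exp(2*y) dy, so v = exp(2*y)/2: I = exp(2*y)*sin(y)/2 − (1/2)·∫ exp(2*y)*cos(y) dy.
Apply parts again with u = cos(y), dv = exp(2*y) dy: ∫ exp(2*y)*cos(y) dy = exp(2*y)*cos(y)/2 + (1/2)·I. Substituting back brings back I: I = exp(2*y)*sin(y)/2 - exp(2*y)*cos(y)/4 − (1/4)·I.
Solving for I: (1 + 1/4)·I equals the remaining terms, so I = (4/5)·(exp(2*y)*sin(y)/2 - exp(2*y)*cos(y)/4).

2*exp(2*y)*sin(y)/5 - exp(2*y)*cos(y)/5 + C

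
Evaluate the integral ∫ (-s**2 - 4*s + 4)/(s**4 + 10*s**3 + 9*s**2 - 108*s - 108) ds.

Factor the denominator: (s - 3)*(s + 1)*(s + 6)**2.
Partial-fraction decomposition: 248/(2025*(s + 6)) - 8/(45*(s + 6)**2) - 7/(100*(s + 1)) - 17/(324*(s - 3)).
Integrate each term; A/(s−a) gives A·log|s−a|; A/(s−a)² gives −A/(s−a).

-17*log(s - 3)/324 - 7*log(s + 1)/100 + 248*log(s + 6)/2025 + 8/(45*s + 270) + C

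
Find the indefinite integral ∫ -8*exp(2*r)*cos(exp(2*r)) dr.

Let u = exp(2*r), so du = (2*exp(2*r)) dr.
Rewriting, the integral becomes -4·∫ cos(u) du = -4·sin(u).
Substituting back, u = exp(2*r).

-4*sin(exp(2*r)) + C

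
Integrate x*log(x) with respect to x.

x**2*log(x)/2 - x**2/4 + C

Use integration by parts with u = log(x), dv = x dx.
Then du = 1/x dx and v = x**2/2.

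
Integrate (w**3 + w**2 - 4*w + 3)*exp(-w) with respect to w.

(-w**3 - 4*w**2 - 4*w - 7)*exp(-w) + C

Use integration by parts with u = w**3 + w**2 - 4*w + 3, dv = exp(-w) dw, so v = -exp(-w).
Apply parts 3 times (tabular method): alternate signs, differentiate u down to 0, integrate dv up.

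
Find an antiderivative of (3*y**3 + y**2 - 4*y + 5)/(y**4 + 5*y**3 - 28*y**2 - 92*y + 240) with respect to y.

197*log(y - 4)/180 - 25*log(y - 2)/112 - 325*log(y + 5)/63 + 583*log(y + 6)/80 + C

Factor the denominator: (y - 4)*(y - 2)*(y + 5)*(y + 6).
Partial-fraction decomposition: 583/(80*(y + 6)) - 325/(63*(y + 5)) - 25/(112*(y - 2)) + 197/(180*(y - 4)).
Integrate each term: A/(y−a) contributes A·log|y−a|.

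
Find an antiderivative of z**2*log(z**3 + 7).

Let u = z**3 + 7, so du = (3*z**2) dz.
The integral becomes (1/3)·∫ log(u) du; integrate by parts with u′=log(u), dv′=du.

z**3*log(z**3 + 7)/3 - z**3/3 + 7*log(z**3 + 7)/3 + C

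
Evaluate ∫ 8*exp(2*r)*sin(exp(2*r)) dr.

Let u = exp(2*r), so du = (2*exp(2*r)) dr.
Rewriting, the integral becomes 4·∫ sin(u) du = 4·-cos(u).
Substituting back, u = exp(2*r).

-4*cos(exp(2*r)) + C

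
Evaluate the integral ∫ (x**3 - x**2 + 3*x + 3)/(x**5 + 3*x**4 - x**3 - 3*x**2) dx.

-2*log(x)/3 + 3*log(x - 1)/4 + log(x + 1)/2 - 7*log(x + 3)/12 + 1/x + C

Factor the denominator: x**2*(x - 1)*(x + 1)*(x + 3).
Partial-fraction decomposition: -7/(12*(x + 3)) + 1/(2*(x + 1)) + 3/(4*(x - 1)) - 2/(3*x) - 1/x**2.
Integrate each term; A/(x−a) gives A·log|x−a|; A/(x−a)² gives −A/(x−a).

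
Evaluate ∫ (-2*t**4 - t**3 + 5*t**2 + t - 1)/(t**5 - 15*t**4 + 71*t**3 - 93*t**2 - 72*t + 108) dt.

-142*log(t - 6)/11025 - 71*log(t - 3)/36 - log(t - 1)/50 + log(t + 1)/196 + 2623/(105*t - 630) + C

Factor the denominator: (t - 6)**2*(t - 3)*(t - 1)*(t + 1).
Partial-fraction decomposition: 1/(196*(t + 1)) - 1/(50*(t - 1)) - 71/(36*(t - 3)) - 142/(11025*(t - 6)) - 2623/(105*(t - 6)**2).
Integrate each term; A/(t−a) gives A·log|t−a|; A/(t−a)² gives −A/(t−a).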